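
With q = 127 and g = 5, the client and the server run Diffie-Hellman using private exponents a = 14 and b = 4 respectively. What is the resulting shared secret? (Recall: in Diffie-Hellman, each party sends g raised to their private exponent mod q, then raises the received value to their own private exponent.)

The client sends A = g^a mod q = 5^14 mod 127.
5^1 ≡ 5 (mod 127)
5^2 = (5^1)^2 ≡ 5^2 = 25 ≡ 25 (mod 127)
5^4 = (5^2)^2 ≡ 25^2 = 625 ≡ 117 (mod 127)
5^8 = (5^4)^2 ≡ 117^2 = 13689 ≡ 100 (mod 127)
5^14 = 5^8 · 5^4 · 5^2 ≡ 100 · 117 · 25 ≡ 19 (mod 127).
So A = 19. The server then computes K = A^b mod q = 19^4 mod 127.
19^1 ≡ 19 (mod 127)
19^2 = (19^1)^2 ≡ 19^2 = 361 ≡ 107 (mod 127)
19^4 = (19^2)^2 ≡ 107^2 = 11449 ≡ 19 (mod 127)

19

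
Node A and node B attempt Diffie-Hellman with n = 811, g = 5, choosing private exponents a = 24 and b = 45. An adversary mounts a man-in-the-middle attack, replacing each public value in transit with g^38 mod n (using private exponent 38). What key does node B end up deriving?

54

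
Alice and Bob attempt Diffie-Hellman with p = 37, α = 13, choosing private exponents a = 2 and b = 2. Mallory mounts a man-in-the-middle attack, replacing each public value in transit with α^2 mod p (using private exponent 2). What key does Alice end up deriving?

34

Alice receives Mallory's public value M = 13^2 mod 37 instead of the honest one.
13^1 ≡ 13 (mod 37)
13^2 = (13^1)^2 ≡ 13^2 = 169 ≡ 21 (mod 37)
So M = 21. Alice computes K = M^2 mod 37.
21^1 ≡ 21 (mod 37)
21^2 = (21^1)^2 ≡ 21^2 = 441 ≡ 34 (mod 37)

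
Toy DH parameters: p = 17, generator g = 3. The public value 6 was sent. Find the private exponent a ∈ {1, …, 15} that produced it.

15

Try successive powers of 3 modulo 17:
3^1 ≡ 3
3^2 ≡ 9
3^3 ≡ 10
3^4 ≡ 13
3^5 ≡ 5
3^6 ≡ 15
3^7 ≡ 11
3^8 ≡ 16
3^9 ≡ 14
3^10 ≡ 8
3^11 ≡ 7
3^12 ≡ 4
3^13 ≡ 12
3^14 ≡ 2
3^15 ≡ 6
Found: a = 15.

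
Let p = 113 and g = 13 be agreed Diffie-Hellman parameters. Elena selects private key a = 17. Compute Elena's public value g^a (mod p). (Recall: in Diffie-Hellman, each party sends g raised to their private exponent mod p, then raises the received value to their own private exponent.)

Public value = 13^17 (mod 113).
13^1 ≡ 13 (mod 113)
13^2 = (13^1)^2 ≡ 13^2 = 169 ≡ 56 (mod 113)
13^4 = (13^2)^2 ≡ 56^2 = 3136 ≡ 85 (mod 113)
13^8 = (13^4)^2 ≡ 85^2 = 7225 ≡ 106 (mod 113)
13^16 = (13^8)^2 ≡ 106^2 = 11236 ≡ 49 (mod 113)
13^17 = 13^16 · 13^1 ≡ 49 · 13 ≡ 72 (mod 113).

72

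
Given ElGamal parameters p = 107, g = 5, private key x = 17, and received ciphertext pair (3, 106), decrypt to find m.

17

Shared mask s = c₁^x mod p = 3^17 mod 107.
3^1 ≡ 3 (mod 107)
3^2 = (3^1)^2 ≡ 3^2 = 9 ≡ 9 (mod 107)
3^4 = (3^2)^2 ≡ 9^2 = 81 ≡ 81 (mod 107)
3^8 = (3^4)^2 ≡ 81^2 = 6561 ≡ 34 (mod 107)
3^16 = (3^8)^2 ≡ 34^2 = 1156 ≡ 86 (mod 107)
3^17 = 3^16 · 3^1 ≡ 86 · 3 ≡ 44 (mod 107).
So s = 44; s⁻¹ ≡ 90 (mod 107).
m = c₂ · s⁻¹ mod 107 = 106 · 90 mod 107 = 17.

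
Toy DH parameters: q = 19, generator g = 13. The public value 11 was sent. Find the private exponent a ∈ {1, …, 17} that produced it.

6

Try successive powers of 13 modulo 19:
13^1 ≡ 13
13^2 ≡ 17
13^3 ≡ 12
13^4 ≡ 4
13^5 ≡ 14
13^6 ≡ 11
Found: a = 6.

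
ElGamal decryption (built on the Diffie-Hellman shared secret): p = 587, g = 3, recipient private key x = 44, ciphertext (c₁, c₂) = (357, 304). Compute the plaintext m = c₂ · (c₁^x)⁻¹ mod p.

Shared mask s = c₁^x mod p = 357^44 mod 587.
357^1 ≡ 357 (mod 587)
357^2 = (357^1)^2 ≡ 357^2 = 127449 ≡ 70 (mod 587)
357^4 = (357^2)^2 ≡ 70^2 = 4900 ≡ 204 (mod 587)
357^8 = (357^4)^2 ≡ 204^2 = 41616 ≡ 526 (mod 587)
357^16 = (357^8)^2 ≡ 526^2 = 276676 ≡ 199 (mod 587)
357^32 = (357^16)^2 ≡ 199^2 = 39601 ≡ 272 (mod 587)
357^44 = 357^32 · 357^8 · 357^4 ≡ 272 · 526 · 204 ≡ 461 (mod 587).
So s = 461; s⁻¹ ≡ 191 (mod 587).
m = c₂ · s⁻¹ mod 587 = 304 · 191 mod 587 = 538.

538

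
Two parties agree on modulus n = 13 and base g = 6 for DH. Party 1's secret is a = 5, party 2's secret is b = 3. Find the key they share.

Party 2 sends B = g^b mod n = 6^3 mod 13.
6^1 ≡ 6 (mod 13)
6^2 = (6^1)^2 ≡ 6^2 = 36 ≡ 10 (mod 13)
6^3 = 6^2 · 6^1 ≡ 10 · 6 ≡ 8 (mod 13).
So B = 8. Party 1 then computes K = B^a mod n = 8^5 mod 13.
8^1 ≡ 8 (mod 13)
8^2 = (8^1)^2 ≡ 8^2 = 64 ≡ 12 (mod 13)
8^4 = (8^2)^2 ≡ 12^2 = 144 ≡ 1 (mod 13)
8^5 = 8^4 · 8^1 ≡ 1 · 8 ≡ 8 (mod 13).

8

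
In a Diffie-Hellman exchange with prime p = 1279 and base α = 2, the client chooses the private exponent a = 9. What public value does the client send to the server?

512

Public value = 2^9 (mod 1279).
2^1 ≡ 2 (mod 1279)
2^2 = (2^1)^2 ≡ 2^2 = 4 ≡ 4 (mod 1279)
2^4 = (2^2)^2 ≡ 4^2 = 16 ≡ 16 (mod 1279)
2^8 = (2^4)^2 ≡ 16^2 = 256 ≡ 256 (mod 1279)
2^9 = 2^8 · 2^1 ≡ 256 · 2 ≡ 512 (mod 1279).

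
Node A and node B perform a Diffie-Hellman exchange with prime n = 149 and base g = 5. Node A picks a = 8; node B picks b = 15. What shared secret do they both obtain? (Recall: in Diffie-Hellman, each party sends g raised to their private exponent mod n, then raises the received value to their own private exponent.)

Node B sends B = g^b mod n = 5^15 mod 149.
5^1 ≡ 5 (mod 149)
5^2 = (5^1)^2 ≡ 5^2 = 25 ≡ 25 (mod 149)
5^4 = (5^2)^2 ≡ 25^2 = 625 ≡ 29 (mod 149)
5^8 = (5^4)^2 ≡ 29^2 = 841 ≡ 96 (mod 149)
5^15 = 5^8 · 5^4 · 5^2 · 5^1 ≡ 96 · 29 · 25 · 5 ≡ 85 (mod 149).
So B = 85. Node A then computes K = B^a mod n = 85^8 mod 149.
85^1 ≡ 85 (mod 149)
85^2 = (85^1)^2 ≡ 85^2 = 7225 ≡ 73 (mod 149)
85^4 = (85^2)^2 ≡ 73^2 = 5329 ≡ 114 (mod 149)
85^8 = (85^4)^2 ≡ 114^2 = 12996 ≡ 33 (mod 149)

33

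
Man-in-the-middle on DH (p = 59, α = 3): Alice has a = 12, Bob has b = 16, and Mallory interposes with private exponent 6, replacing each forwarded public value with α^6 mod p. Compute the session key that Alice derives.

16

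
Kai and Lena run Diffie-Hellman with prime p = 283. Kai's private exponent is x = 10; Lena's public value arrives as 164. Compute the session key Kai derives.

Shared key K = 164^10 mod 283.
164^1 ≡ 164 (mod 283)
164^2 = (164^1)^2 ≡ 164^2 = 26896 ≡ 11 (mod 283)
164^4 = (164^2)^2 ≡ 11^2 = 121 ≡ 121 (mod 283)
164^8 = (164^4)^2 ≡ 121^2 = 14641 ≡ 208 (mod 283)
164^10 = 164^8 · 164^2 ≡ 208 · 11 ≡ 24 (mod 283).

24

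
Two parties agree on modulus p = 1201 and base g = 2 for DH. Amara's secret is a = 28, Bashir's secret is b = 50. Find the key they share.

630

Amara sends A = g^a mod p = 2^28 mod 1201.
2^1 ≡ 2 (mod 1201)
2^2 = (2^1)^2 ≡ 2^2 = 4 ≡ 4 (mod 1201)
2^4 = (2^2)^2 ≡ 4^2 = 16 ≡ 16 (mod 1201)
2^8 = (2^4)^2 ≡ 16^2 = 256 ≡ 256 (mod 1201)
2^16 = (2^8)^2 ≡ 256^2 = 65536 ≡ 682 (mod 1201)
2^28 = 2^16 · 2^8 · 2^4 ≡ 682 · 256 · 16 ≡ 1147 (mod 1201).
So A = 1147. Bashir then computes K = A^b mod p = 1147^50 mod 1201.
1147^1 ≡ 1147 (mod 1201)
1147^2 = (1147^1)^2 ≡ 1147^2 = 1315609 ≡ 514 (mod 1201)
1147^4 = (1147^2)^2 ≡ 514^2 = 264196 ≡ 1177 (mod 1201)
1147^8 = (1147^4)^2 ≡ 1177^2 = 1385329 ≡ 576 (mod 1201)
1147^16 = (1147^8)^2 ≡ 576^2 = 331776 ≡ 300 (mod 1201)
1147^32 = (1147^16)^2 ≡ 300^2 = 90000 ≡ 1126 (mod 1201)
1147^50 = 1147^32 · 1147^16 · 1147^2 ≡ 1126 · 300 · 514 ≡ 630 (mod 1201).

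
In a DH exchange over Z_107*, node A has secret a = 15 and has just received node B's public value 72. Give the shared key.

Shared key K = 72^15 mod 107.
72^1 ≡ 72 (mod 107)
72^2 = (72^1)^2 ≡ 72^2 = 5184 ≡ 48 (mod 107)
72^4 = (72^2)^2 ≡ 48^2 = 2304 ≡ 57 (mod 107)
72^8 = (72^4)^2 ≡ 57^2 = 3249 ≡ 39 (mod 107)
72^15 = 72^8 · 72^4 · 72^2 · 72^1 ≡ 39 · 57 · 48 · 72 ≡ 88 (mod 107).

88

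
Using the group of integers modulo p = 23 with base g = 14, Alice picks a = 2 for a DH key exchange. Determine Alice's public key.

Public value = 14^2 mod 23.
14^1 ≡ 14 (mod 23)
14^2 = (14^1)^2 ≡ 14^2 = 196 ≡ 12 (mod 23)

12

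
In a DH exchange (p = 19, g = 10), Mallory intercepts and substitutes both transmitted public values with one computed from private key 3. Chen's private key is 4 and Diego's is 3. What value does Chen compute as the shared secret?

7

Chen receives Mallory's public value M = 10^3 mod 19 instead of the honest one.
10^1 ≡ 10 (mod 19)
10^2 = (10^1)^2 ≡ 10^2 = 100 ≡ 5 (mod 19)
10^3 = 10^2 · 10^1 ≡ 5 · 10 ≡ 12 (mod 19).
So M = 12. Chen computes K = M^4 mod 19.
12^1 ≡ 12 (mod 19)
12^2 = (12^1)^2 ≡ 12^2 = 144 ≡ 11 (mod 19)
12^4 = (12^2)^2 ≡ 11^2 = 121 ≡ 7 (mod 19)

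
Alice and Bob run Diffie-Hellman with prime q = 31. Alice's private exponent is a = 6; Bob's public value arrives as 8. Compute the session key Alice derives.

Shared key K = 8^6 mod 31.
8^1 ≡ 8 (mod 31)
8^2 = (8^1)^2 ≡ 8^2 = 64 ≡ 2 (mod 31)
8^4 = (8^2)^2 ≡ 2^2 = 4 ≡ 4 (mod 31)
8^6 = 8^4 · 8^2 ≡ 4 · 2 ≡ 8 (mod 31).

8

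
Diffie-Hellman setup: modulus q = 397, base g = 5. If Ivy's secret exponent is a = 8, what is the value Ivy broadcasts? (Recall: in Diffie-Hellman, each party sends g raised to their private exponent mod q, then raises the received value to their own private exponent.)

374

Public value = 5^8 (mod 397).
5^1 ≡ 5 (mod 397)
5^2 = (5^1)^2 ≡ 5^2 = 25 ≡ 25 (mod 397)
5^4 = (5^2)^2 ≡ 25^2 = 625 ≡ 228 (mod 397)
5^8 = (5^4)^2 ≡ 228^2 = 51984 ≡ 374 (mod 397)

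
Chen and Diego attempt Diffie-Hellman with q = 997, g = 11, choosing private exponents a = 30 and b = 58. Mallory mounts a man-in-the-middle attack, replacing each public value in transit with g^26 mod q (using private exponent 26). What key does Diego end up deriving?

408

Diego receives Mallory's public value M = 11^26 mod 997 instead of the honest one.
11^1 ≡ 11 (mod 997)
11^2 = (11^1)^2 ≡ 11^2 = 121 ≡ 121 (mod 997)
11^4 = (11^2)^2 ≡ 121^2 = 14641 ≡ 683 (mod 997)
11^8 = (11^4)^2 ≡ 683^2 = 466489 ≡ 890 (mod 997)
11^16 = (11^8)^2 ≡ 890^2 = 792100 ≡ 482 (mod 997)
11^26 = 11^16 · 11^8 · 11^2 ≡ 482 · 890 · 121 ≡ 766 (mod 997).
So M = 766. Diego computes K = M^58 mod 997.
766^1 ≡ 766 (mod 997)
766^2 = (766^1)^2 ≡ 766^2 = 586756 ≡ 520 (mod 997)
766^4 = (766^2)^2 ≡ 520^2 = 270400 ≡ 213 (mod 997)
766^8 = (766^4)^2 ≡ 213^2 = 45369 ≡ 504 (mod 997)
766^16 = (766^8)^2 ≡ 504^2 = 254016 ≡ 778 (mod 997)
766^32 = (766^16)^2 ≡ 778^2 = 605284 ≡ 105 (mod 997)
766^58 = 766^32 · 766^16 · 766^8 · 766^2 ≡ 105 · 778 · 504 · 520 ≡ 408 (mod 997).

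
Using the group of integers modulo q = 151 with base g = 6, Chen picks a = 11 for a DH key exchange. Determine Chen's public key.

77

Public value = 6^11 (mod 151).
6^1 ≡ 6 (mod 151)
6^2 = (6^1)^2 ≡ 6^2 = 36 ≡ 36 (mod 151)
6^4 = (6^2)^2 ≡ 36^2 = 1296 ≡ 88 (mod 151)
6^8 = (6^4)^2 ≡ 88^2 = 7744 ≡ 43 (mod 151)
6^11 = 6^8 · 6^2 · 6^1 ≡ 43 · 36 · 6 ≡ 77 (mod 151).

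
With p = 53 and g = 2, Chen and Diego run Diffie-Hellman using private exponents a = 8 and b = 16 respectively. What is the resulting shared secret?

13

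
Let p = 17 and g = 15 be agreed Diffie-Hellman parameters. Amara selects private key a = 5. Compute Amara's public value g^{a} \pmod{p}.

2

Public value = 15^{5} \pmod{17}.
15^1 ≡ 15 (mod 17)
15^2 = (15^1)^2 ≡ 15^2 = 225 ≡ 4 (mod 17)
15^4 = (15^2)^2 ≡ 4^2 = 16 ≡ 16 (mod 17)
15^5 = 15^4 · 15^1 ≡ 16 · 15 ≡ 2 (mod 17).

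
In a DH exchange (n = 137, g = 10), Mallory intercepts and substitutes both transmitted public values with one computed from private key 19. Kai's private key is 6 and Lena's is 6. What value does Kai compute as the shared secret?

100

Kai receives Mallory's public value M = 10^19 mod 137 instead of the honest one.
10^1 ≡ 10 (mod 137)
10^2 = (10^1)^2 ≡ 10^2 = 100 ≡ 100 (mod 137)
10^4 = (10^2)^2 ≡ 100^2 = 10000 ≡ 136 (mod 137)
10^8 = (10^4)^2 ≡ 136^2 = 18496 ≡ 1 (mod 137)
10^16 = (10^8)^2 ≡ 1^2 = 1 ≡ 1 (mod 137)
10^19 = 10^16 · 10^2 · 10^1 ≡ 1 · 100 · 10 ≡ 41 (mod 137).
So M = 41. Kai computes K = M^6 mod 137.
41^1 ≡ 41 (mod 137)
41^2 = (41^1)^2 ≡ 41^2 = 1681 ≡ 37 (mod 137)
41^4 = (41^2)^2 ≡ 37^2 = 1369 ≡ 136 (mod 137)
41^6 = 41^4 · 41^2 ≡ 136 · 37 ≡ 100 (mod 137).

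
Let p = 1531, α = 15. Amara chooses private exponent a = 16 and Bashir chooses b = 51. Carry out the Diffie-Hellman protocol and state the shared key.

1516

Amara sends A = α^a mod p = 15^16 mod 1531.
15^1 ≡ 15 (mod 1531)
15^2 = (15^1)^2 ≡ 15^2 = 225 ≡ 225 (mod 1531)
15^4 = (15^2)^2 ≡ 225^2 = 50625 ≡ 102 (mod 1531)
15^8 = (15^4)^2 ≡ 102^2 = 10404 ≡ 1218 (mod 1531)
15^16 = (15^8)^2 ≡ 1218^2 = 1483524 ≡ 1516 (mod 1531)
So A = 1516. Bashir then computes K = A^b mod p = 1516^51 mod 1531.
1516^1 ≡ 1516 (mod 1531)
1516^2 = (1516^1)^2 ≡ 1516^2 = 2298256 ≡ 225 (mod 1531)
1516^4 = (1516^2)^2 ≡ 225^2 = 50625 ≡ 102 (mod 1531)
1516^8 = (1516^4)^2 ≡ 102^2 = 10404 ≡ 1218 (mod 1531)
1516^16 = (1516^8)^2 ≡ 1218^2 = 1483524 ≡ 1516 (mod 1531)
1516^32 = (1516^16)^2 ≡ 1516^2 = 2298256 ≡ 225 (mod 1531)
1516^51 = 1516^32 · 1516^16 · 1516^2 · 1516^1 ≡ 225 · 1516 · 225 · 1516 ≡ 1516 (mod 1531).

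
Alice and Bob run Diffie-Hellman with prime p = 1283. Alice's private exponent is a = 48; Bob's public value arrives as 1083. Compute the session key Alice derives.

Shared key K = 1083^48 mod 1283.
1083^1 ≡ 1083 (mod 1283)
1083^2 = (1083^1)^2 ≡ 1083^2 = 1172889 ≡ 227 (mod 1283)
1083^4 = (1083^2)^2 ≡ 227^2 = 51529 ≡ 209 (mod 1283)
1083^8 = (1083^4)^2 ≡ 209^2 = 43681 ≡ 59 (mod 1283)
1083^16 = (1083^8)^2 ≡ 59^2 = 3481 ≡ 915 (mod 1283)
1083^32 = (1083^16)^2 ≡ 915^2 = 837225 ≡ 709 (mod 1283)
1083^48 = 1083^32 · 1083^16 ≡ 709 · 915 ≡ 820 (mod 1283).

820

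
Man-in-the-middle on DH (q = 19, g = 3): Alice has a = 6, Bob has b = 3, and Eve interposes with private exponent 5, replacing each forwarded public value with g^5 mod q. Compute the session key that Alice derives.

11

Alice receives Eve's public value M = 3^5 mod 19 instead of the honest one.
3^1 ≡ 3 (mod 19)
3^2 = (3^1)^2 ≡ 3^2 = 9 ≡ 9 (mod 19)
3^4 = (3^2)^2 ≡ 9^2 = 81 ≡ 5 (mod 19)
3^5 = 3^4 · 3^1 ≡ 5 · 3 ≡ 15 (mod 19).
So M = 15. Alice computes K = M^6 mod 19.
15^1 ≡ 15 (mod 19)
15^2 = (15^1)^2 ≡ 15^2 = 225 ≡ 16 (mod 19)
15^4 = (15^2)^2 ≡ 16^2 = 256 ≡ 9 (mod 19)
15^6 = 15^4 · 15^2 ≡ 9 · 16 ≡ 11 (mod 19).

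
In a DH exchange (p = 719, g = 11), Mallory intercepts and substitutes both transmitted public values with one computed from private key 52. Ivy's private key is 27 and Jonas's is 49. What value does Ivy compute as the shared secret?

Ivy receives Mallory's public value M = 11^52 mod 719 instead of the honest one.
11^1 ≡ 11 (mod 719)
11^2 = (11^1)^2 ≡ 11^2 = 121 ≡ 121 (mod 719)
11^4 = (11^2)^2 ≡ 121^2 = 14641 ≡ 261 (mod 719)
11^8 = (11^4)^2 ≡ 261^2 = 68121 ≡ 535 (mod 719)
11^16 = (11^8)^2 ≡ 535^2 = 286225 ≡ 63 (mod 719)
11^32 = (11^16)^2 ≡ 63^2 = 3969 ≡ 374 (mod 719)
11^52 = 11^32 · 11^16 · 11^4 ≡ 374 · 63 · 261 ≡ 75 (mod 719).
So M = 75. Ivy computes K = M^27 mod 719.
75^1 ≡ 75 (mod 719)
75^2 = (75^1)^2 ≡ 75^2 = 5625 ≡ 592 (mod 719)
75^4 = (75^2)^2 ≡ 592^2 = 350464 ≡ 311 (mod 719)
75^8 = (75^4)^2 ≡ 311^2 = 96721 ≡ 375 (mod 719)
75^16 = (75^8)^2 ≡ 375^2 = 140625 ≡ 420 (mod 719)
75^27 = 75^16 · 75^8 · 75^2 · 75^1 ≡ 420 · 375 · 592 · 75 ≡ 248 (mod 719).

248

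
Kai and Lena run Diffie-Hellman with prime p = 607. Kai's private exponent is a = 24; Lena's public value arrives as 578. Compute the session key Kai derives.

208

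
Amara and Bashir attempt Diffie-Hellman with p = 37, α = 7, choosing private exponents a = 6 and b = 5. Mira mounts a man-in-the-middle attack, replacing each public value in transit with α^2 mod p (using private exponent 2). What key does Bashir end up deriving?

7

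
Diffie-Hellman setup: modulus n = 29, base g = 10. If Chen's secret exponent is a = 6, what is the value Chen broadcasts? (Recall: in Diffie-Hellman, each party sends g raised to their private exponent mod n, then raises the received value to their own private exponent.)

22

Public value = 10^6 (mod 29).
10^1 ≡ 10 (mod 29)
10^2 = (10^1)^2 ≡ 10^2 = 100 ≡ 13 (mod 29)
10^4 = (10^2)^2 ≡ 13^2 = 169 ≡ 24 (mod 29)
10^6 = 10^4 · 10^2 ≡ 24 · 13 ≡ 22 (mod 29).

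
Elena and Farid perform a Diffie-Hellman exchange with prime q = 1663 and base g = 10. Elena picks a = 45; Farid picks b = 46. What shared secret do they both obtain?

1405

Farid sends B = g^b mod q = 10^46 mod 1663.
10^1 ≡ 10 (mod 1663)
10^2 = (10^1)^2 ≡ 10^2 = 100 ≡ 100 (mod 1663)
10^4 = (10^2)^2 ≡ 100^2 = 10000 ≡ 22 (mod 1663)
10^8 = (10^4)^2 ≡ 22^2 = 484 ≡ 484 (mod 1663)
10^16 = (10^8)^2 ≡ 484^2 = 234256 ≡ 1436 (mod 1663)
10^32 = (10^16)^2 ≡ 1436^2 = 2062096 ≡ 1639 (mod 1663)
10^46 = 10^32 · 10^8 · 10^4 · 10^2 ≡ 1639 · 484 · 22 · 100 ≡ 121 (mod 1663).
So B = 121. Elena then computes K = B^a mod q = 121^45 mod 1663.
121^1 ≡ 121 (mod 1663)
121^2 = (121^1)^2 ≡ 121^2 = 14641 ≡ 1337 (mod 1663)
121^4 = (121^2)^2 ≡ 1337^2 = 1787569 ≡ 1507 (mod 1663)
121^8 = (121^4)^2 ≡ 1507^2 = 2271049 ≡ 1054 (mod 1663)
121^16 = (121^8)^2 ≡ 1054^2 = 1110916 ≡ 32 (mod 1663)
121^32 = (121^16)^2 ≡ 32^2 = 1024 ≡ 1024 (mod 1663)
121^45 = 121^32 · 121^8 · 121^4 · 121^1 ≡ 1024 · 1054 · 1507 · 121 ≡ 1405 (mod 1663).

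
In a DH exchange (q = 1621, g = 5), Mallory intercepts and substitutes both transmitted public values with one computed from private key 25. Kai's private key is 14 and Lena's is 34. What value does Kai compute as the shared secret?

599

Kai receives Mallory's public value M = 5^25 mod 1621 instead of the honest one.
5^1 ≡ 5 (mod 1621)
5^2 = (5^1)^2 ≡ 5^2 = 25 ≡ 25 (mod 1621)
5^4 = (5^2)^2 ≡ 25^2 = 625 ≡ 625 (mod 1621)
5^8 = (5^4)^2 ≡ 625^2 = 390625 ≡ 1585 (mod 1621)
5^16 = (5^8)^2 ≡ 1585^2 = 2512225 ≡ 1296 (mod 1621)
5^25 = 5^16 · 5^8 · 5^1 ≡ 1296 · 1585 · 5 ≡ 144 (mod 1621).
So M = 144. Kai computes K = M^14 mod 1621.
144^1 ≡ 144 (mod 1621)
144^2 = (144^1)^2 ≡ 144^2 = 20736 ≡ 1284 (mod 1621)
144^4 = (144^2)^2 ≡ 1284^2 = 1648656 ≡ 99 (mod 1621)
144^8 = (144^4)^2 ≡ 99^2 = 9801 ≡ 75 (mod 1621)
144^14 = 144^8 · 144^4 · 144^2 ≡ 75 · 99 · 1284 ≡ 599 (mod 1621).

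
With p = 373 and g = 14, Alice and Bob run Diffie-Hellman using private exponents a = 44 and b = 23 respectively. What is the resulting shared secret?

Alice sends A = g^a mod p = 14^44 mod 373.
14^1 ≡ 14 (mod 373)
14^2 = (14^1)^2 ≡ 14^2 = 196 ≡ 196 (mod 373)
14^4 = (14^2)^2 ≡ 196^2 = 38416 ≡ 370 (mod 373)
14^8 = (14^4)^2 ≡ 370^2 = 136900 ≡ 9 (mod 373)
14^16 = (14^8)^2 ≡ 9^2 = 81 ≡ 81 (mod 373)
14^32 = (14^16)^2 ≡ 81^2 = 6561 ≡ 220 (mod 373)
14^44 = 14^32 · 14^8 · 14^4 ≡ 220 · 9 · 370 ≡ 28 (mod 373).
So A = 28. Bob then computes K = A^b mod p = 28^23 mod 373.
28^1 ≡ 28 (mod 373)
28^2 = (28^1)^2 ≡ 28^2 = 784 ≡ 38 (mod 373)
28^4 = (28^2)^2 ≡ 38^2 = 1444 ≡ 325 (mod 373)
28^8 = (28^4)^2 ≡ 325^2 = 105625 ≡ 66 (mod 373)
28^16 = (28^8)^2 ≡ 66^2 = 4356 ≡ 253 (mod 373)
28^23 = 28^16 · 28^4 · 28^2 · 28^1 ≡ 253 · 325 · 38 · 28 ≡ 250 (mod 373).

250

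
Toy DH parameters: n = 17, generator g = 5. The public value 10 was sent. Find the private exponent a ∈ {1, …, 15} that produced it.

Try successive powers of 5 modulo 17:
5^1 ≡ 5
5^2 ≡ 8
5^3 ≡ 6
5^4 ≡ 13
5^5 ≡ 14
5^6 ≡ 2
5^7 ≡ 10
Found: a = 7.

7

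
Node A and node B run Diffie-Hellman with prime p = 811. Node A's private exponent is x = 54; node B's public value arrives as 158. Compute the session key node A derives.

Shared key K = 158^54 mod 811.
158^1 ≡ 158 (mod 811)
158^2 = (158^1)^2 ≡ 158^2 = 24964 ≡ 634 (mod 811)
158^4 = (158^2)^2 ≡ 634^2 = 401956 ≡ 511 (mod 811)
158^8 = (158^4)^2 ≡ 511^2 = 261121 ≡ 790 (mod 811)
158^16 = (158^8)^2 ≡ 790^2 = 624100 ≡ 441 (mod 811)
158^32 = (158^16)^2 ≡ 441^2 = 194481 ≡ 652 (mod 811)
158^54 = 158^32 · 158^16 · 158^4 · 158^2 ≡ 652 · 441 · 511 · 634 ≡ 753 (mod 811).

753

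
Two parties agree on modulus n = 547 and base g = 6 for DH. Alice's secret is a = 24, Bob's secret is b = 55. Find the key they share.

248

Alice sends A = g^a mod n = 6^24 mod 547.
6^1 ≡ 6 (mod 547)
6^2 = (6^1)^2 ≡ 6^2 = 36 ≡ 36 (mod 547)
6^4 = (6^2)^2 ≡ 36^2 = 1296 ≡ 202 (mod 547)
6^8 = (6^4)^2 ≡ 202^2 = 40804 ≡ 326 (mod 547)
6^16 = (6^8)^2 ≡ 326^2 = 106276 ≡ 158 (mod 547)
6^24 = 6^16 · 6^8 ≡ 158 · 326 ≡ 90 (mod 547).
So A = 90. Bob then computes K = A^b mod n = 90^55 mod 547.
90^1 ≡ 90 (mod 547)
90^2 = (90^1)^2 ≡ 90^2 = 8100 ≡ 442 (mod 547)
90^4 = (90^2)^2 ≡ 442^2 = 195364 ≡ 85 (mod 547)
90^8 = (90^4)^2 ≡ 85^2 = 7225 ≡ 114 (mod 547)
90^16 = (90^8)^2 ≡ 114^2 = 12996 ≡ 415 (mod 547)
90^32 = (90^16)^2 ≡ 415^2 = 172225 ≡ 467 (mod 547)
90^55 = 90^32 · 90^16 · 90^4 · 90^2 · 90^1 ≡ 467 · 415 · 85 · 442 · 90 ≡ 248 (mod 547).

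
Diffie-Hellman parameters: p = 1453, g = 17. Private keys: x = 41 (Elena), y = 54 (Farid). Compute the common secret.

750

Farid sends B = g^y mod p = 17^54 mod 1453.
17^1 ≡ 17 (mod 1453)
17^2 = (17^1)^2 ≡ 17^2 = 289 ≡ 289 (mod 1453)
17^4 = (17^2)^2 ≡ 289^2 = 83521 ≡ 700 (mod 1453)
17^8 = (17^4)^2 ≡ 700^2 = 490000 ≡ 339 (mod 1453)
17^16 = (17^8)^2 ≡ 339^2 = 114921 ≡ 134 (mod 1453)
17^32 = (17^16)^2 ≡ 134^2 = 17956 ≡ 520 (mod 1453)
17^54 = 17^32 · 17^16 · 17^4 · 17^2 ≡ 520 · 134 · 700 · 289 ≡ 483 (mod 1453).
So B = 483. Elena then computes K = B^x mod p = 483^41 mod 1453.
483^1 ≡ 483 (mod 1453)
483^2 = (483^1)^2 ≡ 483^2 = 233289 ≡ 809 (mod 1453)
483^4 = (483^2)^2 ≡ 809^2 = 654481 ≡ 631 (mod 1453)
483^8 = (483^4)^2 ≡ 631^2 = 398161 ≡ 39 (mod 1453)
483^16 = (483^8)^2 ≡ 39^2 = 1521 ≡ 68 (mod 1453)
483^32 = (483^16)^2 ≡ 68^2 = 4624 ≡ 265 (mod 1453)
483^41 = 483^32 · 483^8 · 483^1 ≡ 265 · 39 · 483 ≡ 750 (mod 1453).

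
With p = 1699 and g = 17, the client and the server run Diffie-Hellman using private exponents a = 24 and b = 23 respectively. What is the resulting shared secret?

The server sends B = g^b mod p = 17^23 mod 1699.
17^1 ≡ 17 (mod 1699)
17^2 = (17^1)^2 ≡ 17^2 = 289 ≡ 289 (mod 1699)
17^4 = (17^2)^2 ≡ 289^2 = 83521 ≡ 270 (mod 1699)
17^8 = (17^4)^2 ≡ 270^2 = 72900 ≡ 1542 (mod 1699)
17^16 = (17^8)^2 ≡ 1542^2 = 2377764 ≡ 863 (mod 1699)
17^23 = 17^16 · 17^4 · 17^2 · 17^1 ≡ 863 · 270 · 289 · 17 ≡ 425 (mod 1699).
So B = 425. The client then computes K = B^a mod p = 425^24 mod 1699.
425^1 ≡ 425 (mod 1699)
425^2 = (425^1)^2 ≡ 425^2 = 180625 ≡ 531 (mod 1699)
425^4 = (425^2)^2 ≡ 531^2 = 281961 ≡ 1626 (mod 1699)
425^8 = (425^4)^2 ≡ 1626^2 = 2643876 ≡ 232 (mod 1699)
425^16 = (425^8)^2 ≡ 232^2 = 53824 ≡ 1155 (mod 1699)
425^24 = 425^16 · 425^8 ≡ 1155 · 232 ≡ 1217 (mod 1699).

1217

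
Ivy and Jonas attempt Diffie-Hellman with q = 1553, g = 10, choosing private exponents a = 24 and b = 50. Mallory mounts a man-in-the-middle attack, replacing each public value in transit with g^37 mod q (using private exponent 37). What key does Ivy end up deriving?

1042

Ivy receives Mallory's public value M = 10^37 mod 1553 instead of the honest one.
10^1 ≡ 10 (mod 1553)
10^2 = (10^1)^2 ≡ 10^2 = 100 ≡ 100 (mod 1553)
10^4 = (10^2)^2 ≡ 100^2 = 10000 ≡ 682 (mod 1553)
10^8 = (10^4)^2 ≡ 682^2 = 465124 ≡ 777 (mod 1553)
10^16 = (10^8)^2 ≡ 777^2 = 603729 ≡ 1165 (mod 1553)
10^32 = (10^16)^2 ≡ 1165^2 = 1357225 ≡ 1456 (mod 1553)
10^37 = 10^32 · 10^4 · 10^1 ≡ 1456 · 682 · 10 ≡ 38 (mod 1553).
So M = 38. Ivy computes K = M^24 mod 1553.
38^1 ≡ 38 (mod 1553)
38^2 = (38^1)^2 ≡ 38^2 = 1444 ≡ 1444 (mod 1553)
38^4 = (38^2)^2 ≡ 1444^2 = 2085136 ≡ 1010 (mod 1553)
38^8 = (38^4)^2 ≡ 1010^2 = 1020100 ≡ 1332 (mod 1553)
38^16 = (38^8)^2 ≡ 1332^2 = 1774224 ≡ 698 (mod 1553)
38^24 = 38^16 · 38^8 ≡ 698 · 1332 ≡ 1042 (mod 1553).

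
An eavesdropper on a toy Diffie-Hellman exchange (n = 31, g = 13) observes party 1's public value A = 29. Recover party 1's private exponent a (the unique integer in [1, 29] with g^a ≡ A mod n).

9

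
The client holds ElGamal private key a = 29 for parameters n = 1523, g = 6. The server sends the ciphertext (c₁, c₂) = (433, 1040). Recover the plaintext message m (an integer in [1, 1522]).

Shared mask s = c₁^a mod n = 433^29 mod 1523.
433^1 ≡ 433 (mod 1523)
433^2 = (433^1)^2 ≡ 433^2 = 187489 ≡ 160 (mod 1523)
433^4 = (433^2)^2 ≡ 160^2 = 25600 ≡ 1232 (mod 1523)
433^8 = (433^4)^2 ≡ 1232^2 = 1517824 ≡ 916 (mod 1523)
433^16 = (433^8)^2 ≡ 916^2 = 839056 ≡ 1406 (mod 1523)
433^29 = 433^16 · 433^8 · 433^4 · 433^1 ≡ 1406 · 916 · 1232 · 433 ≡ 278 (mod 1523).
So s = 278; s⁻¹ ≡ 1397 (mod 1523).
m = c₂ · s⁻¹ mod 1523 = 1040 · 1397 mod 1523 = 1461.

1461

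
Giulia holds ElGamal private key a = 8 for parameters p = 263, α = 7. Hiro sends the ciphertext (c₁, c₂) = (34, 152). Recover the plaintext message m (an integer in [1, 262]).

260

Shared mask s = c₁^a mod p = 34^8 mod 263.
34^1 ≡ 34 (mod 263)
34^2 = (34^1)^2 ≡ 34^2 = 1156 ≡ 104 (mod 263)
34^4 = (34^2)^2 ≡ 104^2 = 10816 ≡ 33 (mod 263)
34^8 = (34^4)^2 ≡ 33^2 = 1089 ≡ 37 (mod 263)
So s = 37; s⁻¹ ≡ 64 (mod 263).
m = c₂ · s⁻¹ mod 263 = 152 · 64 mod 263 = 260.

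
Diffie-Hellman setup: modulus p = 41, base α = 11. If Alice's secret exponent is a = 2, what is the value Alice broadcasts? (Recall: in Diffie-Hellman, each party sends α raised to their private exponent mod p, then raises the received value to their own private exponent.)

39

Public value = 11^2 mod 41.
11^1 ≡ 11 (mod 41)
11^2 = (11^1)^2 ≡ 11^2 = 121 ≡ 39 (mod 41)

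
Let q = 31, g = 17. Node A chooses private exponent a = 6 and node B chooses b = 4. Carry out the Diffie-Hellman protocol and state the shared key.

4

Node B sends B = g^b mod q = 17^4 mod 31.
17^1 ≡ 17 (mod 31)
17^2 = (17^1)^2 ≡ 17^2 = 289 ≡ 10 (mod 31)
17^4 = (17^2)^2 ≡ 10^2 = 100 ≡ 7 (mod 31)
So B = 7. Node A then computes K = B^a mod q = 7^6 mod 31.
7^1 ≡ 7 (mod 31)
7^2 = (7^1)^2 ≡ 7^2 = 49 ≡ 18 (mod 31)
7^4 = (7^2)^2 ≡ 18^2 = 324 ≡ 14 (mod 31)
7^6 = 7^4 · 7^2 ≡ 14 · 18 ≡ 4 (mod 31).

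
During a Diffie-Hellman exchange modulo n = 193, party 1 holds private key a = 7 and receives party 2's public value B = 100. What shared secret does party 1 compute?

175

Shared key K = 100^7 mod 193.
100^1 ≡ 100 (mod 193)
100^2 = (100^1)^2 ≡ 100^2 = 10000 ≡ 157 (mod 193)
100^4 = (100^2)^2 ≡ 157^2 = 24649 ≡ 138 (mod 193)
100^7 = 100^4 · 100^2 · 100^1 ≡ 138 · 157 · 100 ≡ 175 (mod 193).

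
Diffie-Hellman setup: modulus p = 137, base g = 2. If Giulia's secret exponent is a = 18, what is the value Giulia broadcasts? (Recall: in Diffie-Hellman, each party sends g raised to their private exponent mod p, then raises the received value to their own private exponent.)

63

Public value = 2^18 (mod 137).
2^1 ≡ 2 (mod 137)
2^2 = (2^1)^2 ≡ 2^2 = 4 ≡ 4 (mod 137)
2^4 = (2^2)^2 ≡ 4^2 = 16 ≡ 16 (mod 137)
2^8 = (2^4)^2 ≡ 16^2 = 256 ≡ 119 (mod 137)
2^16 = (2^8)^2 ≡ 119^2 = 14161 ≡ 50 (mod 137)
2^18 = 2^16 · 2^2 ≡ 50 · 4 ≡ 63 (mod 137).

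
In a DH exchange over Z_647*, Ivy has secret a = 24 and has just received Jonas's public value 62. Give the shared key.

39

Shared key K = 62^24 mod 647.
62^1 ≡ 62 (mod 647)
62^2 = (62^1)^2 ≡ 62^2 = 3844 ≡ 609 (mod 647)
62^4 = (62^2)^2 ≡ 609^2 = 370881 ≡ 150 (mod 647)
62^8 = (62^4)^2 ≡ 150^2 = 22500 ≡ 502 (mod 647)
62^16 = (62^8)^2 ≡ 502^2 = 252004 ≡ 321 (mod 647)
62^24 = 62^16 · 62^8 ≡ 321 · 502 ≡ 39 (mod 647).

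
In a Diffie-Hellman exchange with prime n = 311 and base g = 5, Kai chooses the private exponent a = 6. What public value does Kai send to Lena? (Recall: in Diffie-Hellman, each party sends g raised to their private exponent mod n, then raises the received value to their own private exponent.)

Public value = 5^6 mod 311.
5^1 ≡ 5 (mod 311)
5^2 = (5^1)^2 ≡ 5^2 = 25 ≡ 25 (mod 311)
5^4 = (5^2)^2 ≡ 25^2 = 625 ≡ 3 (mod 311)
5^6 = 5^4 · 5^2 ≡ 3 · 25 ≡ 75 (mod 311).

75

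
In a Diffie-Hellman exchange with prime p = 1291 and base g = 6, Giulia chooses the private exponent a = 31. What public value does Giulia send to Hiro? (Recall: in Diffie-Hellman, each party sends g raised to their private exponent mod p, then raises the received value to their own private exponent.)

Public value = 6^31 (mod 1291).
6^1 ≡ 6 (mod 1291)
6^2 = (6^1)^2 ≡ 6^2 = 36 ≡ 36 (mod 1291)
6^4 = (6^2)^2 ≡ 36^2 = 1296 ≡ 5 (mod 1291)
6^8 = (6^4)^2 ≡ 5^2 = 25 ≡ 25 (mod 1291)
6^16 = (6^8)^2 ≡ 25^2 = 625 ≡ 625 (mod 1291)
6^31 = 6^16 · 6^8 · 6^4 · 6^2 · 6^1 ≡ 625 · 25 · 5 · 36 · 6 ≡ 339 (mod 1291).

339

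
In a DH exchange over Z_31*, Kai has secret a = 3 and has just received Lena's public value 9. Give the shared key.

16

Shared key K = 9^3 mod 31.
9^1 ≡ 9 (mod 31)
9^2 = (9^1)^2 ≡ 9^2 = 81 ≡ 19 (mod 31)
9^3 = 9^2 · 9^1 ≡ 19 · 9 ≡ 16 (mod 31).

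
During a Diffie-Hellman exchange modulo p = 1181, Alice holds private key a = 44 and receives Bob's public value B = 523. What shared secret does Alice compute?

1117

Shared key K = 523^44 mod 1181.
523^1 ≡ 523 (mod 1181)
523^2 = (523^1)^2 ≡ 523^2 = 273529 ≡ 718 (mod 1181)
523^4 = (523^2)^2 ≡ 718^2 = 515524 ≡ 608 (mod 1181)
523^8 = (523^4)^2 ≡ 608^2 = 369664 ≡ 11 (mod 1181)
523^16 = (523^8)^2 ≡ 11^2 = 121 ≡ 121 (mod 1181)
523^32 = (523^16)^2 ≡ 121^2 = 14641 ≡ 469 (mod 1181)
523^44 = 523^32 · 523^8 · 523^4 ≡ 469 · 11 · 608 ≡ 1117 (mod 1181).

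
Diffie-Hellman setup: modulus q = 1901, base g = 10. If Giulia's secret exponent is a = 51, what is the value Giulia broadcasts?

Public value = 10^51 (mod 1901).
10^1 ≡ 10 (mod 1901)
10^2 = (10^1)^2 ≡ 10^2 = 100 ≡ 100 (mod 1901)
10^4 = (10^2)^2 ≡ 100^2 = 10000 ≡ 495 (mod 1901)
10^8 = (10^4)^2 ≡ 495^2 = 245025 ≡ 1697 (mod 1901)
10^16 = (10^8)^2 ≡ 1697^2 = 2879809 ≡ 1695 (mod 1901)
10^32 = (10^16)^2 ≡ 1695^2 = 2873025 ≡ 614 (mod 1901)
10^51 = 10^32 · 10^16 · 10^2 · 10^1 ≡ 614 · 1695 · 100 · 10 ≡ 936 (mod 1901).

936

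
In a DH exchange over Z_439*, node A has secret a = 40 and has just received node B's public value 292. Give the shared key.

4

Shared key K = 292^40 mod 439.
292^1 ≡ 292 (mod 439)
292^2 = (292^1)^2 ≡ 292^2 = 85264 ≡ 98 (mod 439)
292^4 = (292^2)^2 ≡ 98^2 = 9604 ≡ 385 (mod 439)
292^8 = (292^4)^2 ≡ 385^2 = 148225 ≡ 282 (mod 439)
292^16 = (292^8)^2 ≡ 282^2 = 79524 ≡ 65 (mod 439)
292^32 = (292^16)^2 ≡ 65^2 = 4225 ≡ 274 (mod 439)
292^40 = 292^32 · 292^8 ≡ 274 · 282 ≡ 4 (mod 439).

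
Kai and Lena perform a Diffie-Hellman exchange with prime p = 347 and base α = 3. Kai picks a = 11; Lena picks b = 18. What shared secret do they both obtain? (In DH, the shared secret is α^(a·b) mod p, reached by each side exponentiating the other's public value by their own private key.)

244

Lena sends B = α^b mod p = 3^18 mod 347.
3^1 ≡ 3 (mod 347)
3^2 = (3^1)^2 ≡ 3^2 = 9 ≡ 9 (mod 347)
3^4 = (3^2)^2 ≡ 9^2 = 81 ≡ 81 (mod 347)
3^8 = (3^4)^2 ≡ 81^2 = 6561 ≡ 315 (mod 347)
3^16 = (3^8)^2 ≡ 315^2 = 99225 ≡ 330 (mod 347)
3^18 = 3^16 · 3^2 ≡ 330 · 9 ≡ 194 (mod 347).
So B = 194. Kai then computes K = B^a mod p = 194^11 mod 347.
194^1 ≡ 194 (mod 347)
194^2 = (194^1)^2 ≡ 194^2 = 37636 ≡ 160 (mod 347)
194^4 = (194^2)^2 ≡ 160^2 = 25600 ≡ 269 (mod 347)
194^8 = (194^4)^2 ≡ 269^2 = 72361 ≡ 185 (mod 347)
194^11 = 194^8 · 194^2 · 194^1 ≡ 185 · 160 · 194 ≡ 244 (mod 347).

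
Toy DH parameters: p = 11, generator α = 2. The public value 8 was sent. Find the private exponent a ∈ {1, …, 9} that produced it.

3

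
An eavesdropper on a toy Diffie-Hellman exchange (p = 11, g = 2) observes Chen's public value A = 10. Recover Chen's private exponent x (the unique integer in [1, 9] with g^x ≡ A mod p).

5

Try successive powers of 2 modulo 11:
2^1 ≡ 2
2^2 ≡ 4
2^3 ≡ 8
2^4 ≡ 5
2^5 ≡ 10
Found: x = 5.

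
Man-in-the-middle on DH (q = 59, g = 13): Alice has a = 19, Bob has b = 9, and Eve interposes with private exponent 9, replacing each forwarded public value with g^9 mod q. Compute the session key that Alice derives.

38

Alice receives Eve's public value M = 13^9 mod 59 instead of the honest one.
13^1 ≡ 13 (mod 59)
13^2 = (13^1)^2 ≡ 13^2 = 169 ≡ 51 (mod 59)
13^4 = (13^2)^2 ≡ 51^2 = 2601 ≡ 5 (mod 59)
13^8 = (13^4)^2 ≡ 5^2 = 25 ≡ 25 (mod 59)
13^9 = 13^8 · 13^1 ≡ 25 · 13 ≡ 30 (mod 59).
So M = 30. Alice computes K = M^19 mod 59.
30^1 ≡ 30 (mod 59)
30^2 = (30^1)^2 ≡ 30^2 = 900 ≡ 15 (mod 59)
30^4 = (30^2)^2 ≡ 15^2 = 225 ≡ 48 (mod 59)
30^8 = (30^4)^2 ≡ 48^2 = 2304 ≡ 3 (mod 59)
30^16 = (30^8)^2 ≡ 3^2 = 9 ≡ 9 (mod 59)
30^19 = 30^16 · 30^2 · 30^1 ≡ 9 · 15 · 30 ≡ 38 (mod 59).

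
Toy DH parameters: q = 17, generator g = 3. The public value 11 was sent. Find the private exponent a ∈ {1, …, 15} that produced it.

7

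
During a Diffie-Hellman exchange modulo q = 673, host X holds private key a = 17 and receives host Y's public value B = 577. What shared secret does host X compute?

364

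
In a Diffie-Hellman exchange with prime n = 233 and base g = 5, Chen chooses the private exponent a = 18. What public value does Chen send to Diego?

Public value = 5^18 mod 233.
5^1 ≡ 5 (mod 233)
5^2 = (5^1)^2 ≡ 5^2 = 25 ≡ 25 (mod 233)
5^4 = (5^2)^2 ≡ 25^2 = 625 ≡ 159 (mod 233)
5^8 = (5^4)^2 ≡ 159^2 = 25281 ≡ 117 (mod 233)
5^16 = (5^8)^2 ≡ 117^2 = 13689 ≡ 175 (mod 233)
5^18 = 5^16 · 5^2 ≡ 175 · 25 ≡ 181 (mod 233).

181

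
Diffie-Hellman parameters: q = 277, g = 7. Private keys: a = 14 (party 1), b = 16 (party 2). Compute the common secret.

188

Party 1 sends A = g^a mod q = 7^14 mod 277.
7^1 ≡ 7 (mod 277)
7^2 = (7^1)^2 ≡ 7^2 = 49 ≡ 49 (mod 277)
7^4 = (7^2)^2 ≡ 49^2 = 2401 ≡ 185 (mod 277)
7^8 = (7^4)^2 ≡ 185^2 = 34225 ≡ 154 (mod 277)
7^14 = 7^8 · 7^4 · 7^2 ≡ 154 · 185 · 49 ≡ 207 (mod 277).
So A = 207. Party 2 then computes K = A^b mod q = 207^16 mod 277.
207^1 ≡ 207 (mod 277)
207^2 = (207^1)^2 ≡ 207^2 = 42849 ≡ 191 (mod 277)
207^4 = (207^2)^2 ≡ 191^2 = 36481 ≡ 194 (mod 277)
207^8 = (207^4)^2 ≡ 194^2 = 37636 ≡ 241 (mod 277)
207^16 = (207^8)^2 ≡ 241^2 = 58081 ≡ 188 (mod 277)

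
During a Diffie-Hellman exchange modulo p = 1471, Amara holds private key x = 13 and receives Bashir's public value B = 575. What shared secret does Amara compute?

1370

Shared key K = 575^13 mod 1471.
575^1 ≡ 575 (mod 1471)
575^2 = (575^1)^2 ≡ 575^2 = 330625 ≡ 1121 (mod 1471)
575^4 = (575^2)^2 ≡ 1121^2 = 1256641 ≡ 407 (mod 1471)
575^8 = (575^4)^2 ≡ 407^2 = 165649 ≡ 897 (mod 1471)
575^13 = 575^8 · 575^4 · 575^1 ≡ 897 · 407 · 575 ≡ 1370 (mod 1471).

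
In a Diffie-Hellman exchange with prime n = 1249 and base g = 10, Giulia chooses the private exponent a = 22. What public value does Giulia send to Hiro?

673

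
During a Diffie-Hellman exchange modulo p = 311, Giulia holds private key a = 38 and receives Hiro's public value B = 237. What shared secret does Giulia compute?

112

Shared key K = 237^38 mod 311.
237^1 ≡ 237 (mod 311)
237^2 = (237^1)^2 ≡ 237^2 = 56169 ≡ 189 (mod 311)
237^4 = (237^2)^2 ≡ 189^2 = 35721 ≡ 267 (mod 311)
237^8 = (237^4)^2 ≡ 267^2 = 71289 ≡ 70 (mod 311)
237^16 = (237^8)^2 ≡ 70^2 = 4900 ≡ 235 (mod 311)
237^32 = (237^16)^2 ≡ 235^2 = 55225 ≡ 178 (mod 311)
237^38 = 237^32 · 237^4 · 237^2 ≡ 178 · 267 · 189 ≡ 112 (mod 311).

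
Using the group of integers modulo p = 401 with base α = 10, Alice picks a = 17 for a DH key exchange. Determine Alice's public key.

Public value = 10^17 (mod 401).
10^1 ≡ 10 (mod 401)
10^2 = (10^1)^2 ≡ 10^2 = 100 ≡ 100 (mod 401)
10^4 = (10^2)^2 ≡ 100^2 = 10000 ≡ 376 (mod 401)
10^8 = (10^4)^2 ≡ 376^2 = 141376 ≡ 224 (mod 401)
10^16 = (10^8)^2 ≡ 224^2 = 50176 ≡ 51 (mod 401)
10^17 = 10^16 · 10^1 ≡ 51 · 10 ≡ 109 (mod 401).

109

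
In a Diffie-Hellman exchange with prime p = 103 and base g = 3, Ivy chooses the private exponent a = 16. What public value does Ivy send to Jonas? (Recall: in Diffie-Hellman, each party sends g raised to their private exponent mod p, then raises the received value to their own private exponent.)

34

Public value = 3^16 mod 103.
3^1 ≡ 3 (mod 103)
3^2 = (3^1)^2 ≡ 3^2 = 9 ≡ 9 (mod 103)
3^4 = (3^2)^2 ≡ 9^2 = 81 ≡ 81 (mod 103)
3^8 = (3^4)^2 ≡ 81^2 = 6561 ≡ 72 (mod 103)
3^16 = (3^8)^2 ≡ 72^2 = 5184 ≡ 34 (mod 103)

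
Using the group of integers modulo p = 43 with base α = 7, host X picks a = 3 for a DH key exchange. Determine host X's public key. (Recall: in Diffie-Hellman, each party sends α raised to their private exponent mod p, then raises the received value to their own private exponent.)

42

Public value = 7^3 mod 43.
7^1 ≡ 7 (mod 43)
7^2 = (7^1)^2 ≡ 7^2 = 49 ≡ 6 (mod 43)
7^3 = 7^2 · 7^1 ≡ 6 · 7 ≡ 42 (mod 43).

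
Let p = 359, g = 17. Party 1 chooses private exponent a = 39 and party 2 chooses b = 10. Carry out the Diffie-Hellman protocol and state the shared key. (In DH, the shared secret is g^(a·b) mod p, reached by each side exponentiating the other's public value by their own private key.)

254

Party 2 sends B = g^b mod p = 17^10 mod 359.
17^1 ≡ 17 (mod 359)
17^2 = (17^1)^2 ≡ 17^2 = 289 ≡ 289 (mod 359)
17^4 = (17^2)^2 ≡ 289^2 = 83521 ≡ 233 (mod 359)
17^8 = (17^4)^2 ≡ 233^2 = 54289 ≡ 80 (mod 359)
17^10 = 17^8 · 17^2 ≡ 80 · 289 ≡ 144 (mod 359).
So B = 144. Party 1 then computes K = B^a mod p = 144^39 mod 359.
144^1 ≡ 144 (mod 359)
144^2 = (144^1)^2 ≡ 144^2 = 20736 ≡ 273 (mod 359)
144^4 = (144^2)^2 ≡ 273^2 = 74529 ≡ 216 (mod 359)
144^8 = (144^4)^2 ≡ 216^2 = 46656 ≡ 345 (mod 359)
144^16 = (144^8)^2 ≡ 345^2 = 119025 ≡ 196 (mod 359)
144^32 = (144^16)^2 ≡ 196^2 = 38416 ≡ 3 (mod 359)
144^39 = 144^32 · 144^4 · 144^2 · 144^1 ≡ 3 · 216 · 273 · 144 ≡ 254 (mod 359).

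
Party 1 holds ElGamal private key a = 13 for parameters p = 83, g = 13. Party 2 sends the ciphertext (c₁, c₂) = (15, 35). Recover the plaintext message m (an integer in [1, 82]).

Shared mask s = c₁^a mod p = 15^13 mod 83.
15^1 ≡ 15 (mod 83)
15^2 = (15^1)^2 ≡ 15^2 = 225 ≡ 59 (mod 83)
15^4 = (15^2)^2 ≡ 59^2 = 3481 ≡ 78 (mod 83)
15^8 = (15^4)^2 ≡ 78^2 = 6084 ≡ 25 (mod 83)
15^13 = 15^8 · 15^4 · 15^1 ≡ 25 · 78 · 15 ≡ 34 (mod 83).
So s = 34; s⁻¹ ≡ 22 (mod 83).
m = c₂ · s⁻¹ mod 83 = 35 · 22 mod 83 = 23.

23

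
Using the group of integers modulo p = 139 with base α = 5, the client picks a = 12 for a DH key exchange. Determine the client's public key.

Public value = 5^12 mod 139.
5^1 ≡ 5 (mod 139)
5^2 = (5^1)^2 ≡ 5^2 = 25 ≡ 25 (mod 139)
5^4 = (5^2)^2 ≡ 25^2 = 625 ≡ 69 (mod 139)
5^8 = (5^4)^2 ≡ 69^2 = 4761 ≡ 35 (mod 139)
5^12 = 5^8 · 5^4 ≡ 35 · 69 ≡ 52 (mod 139).

52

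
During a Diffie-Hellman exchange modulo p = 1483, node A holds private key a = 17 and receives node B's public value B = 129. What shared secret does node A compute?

825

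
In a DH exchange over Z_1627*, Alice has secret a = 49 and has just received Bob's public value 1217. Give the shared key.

Shared key K = 1217^49 mod 1627.
1217^1 ≡ 1217 (mod 1627)
1217^2 = (1217^1)^2 ≡ 1217^2 = 1481089 ≡ 519 (mod 1627)
1217^4 = (1217^2)^2 ≡ 519^2 = 269361 ≡ 906 (mod 1627)
1217^8 = (1217^4)^2 ≡ 906^2 = 820836 ≡ 828 (mod 1627)
1217^16 = (1217^8)^2 ≡ 828^2 = 685584 ≡ 617 (mod 1627)
1217^32 = (1217^16)^2 ≡ 617^2 = 380689 ≡ 1598 (mod 1627)
1217^49 = 1217^32 · 1217^16 · 1217^1 ≡ 1598 · 617 · 1217 ≡ 1614 (mod 1627).

1614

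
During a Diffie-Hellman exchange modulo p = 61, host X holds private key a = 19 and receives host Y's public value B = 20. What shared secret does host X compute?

58

Shared key K = 20^19 mod 61.
20^1 ≡ 20 (mod 61)
20^2 = (20^1)^2 ≡ 20^2 = 400 ≡ 34 (mod 61)
20^4 = (20^2)^2 ≡ 34^2 = 1156 ≡ 58 (mod 61)
20^8 = (20^4)^2 ≡ 58^2 = 3364 ≡ 9 (mod 61)
20^16 = (20^8)^2 ≡ 9^2 = 81 ≡ 20 (mod 61)
20^19 = 20^16 · 20^2 · 20^1 ≡ 20 · 34 · 20 ≡ 58 (mod 61).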